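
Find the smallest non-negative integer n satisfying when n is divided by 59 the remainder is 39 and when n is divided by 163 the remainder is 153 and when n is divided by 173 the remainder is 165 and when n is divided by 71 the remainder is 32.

8217146

The moduli are pairwise coprime; M = 59·163·173·71 = 118125611.
M/59 = 2002129; 2002129 ≡ 23 (mod 59); 23·18 ≡ 1, so inverse 18.
M/163 = 724697; 724697 ≡ 162 (mod 163); 162·162 ≡ 1, so inverse 162.
M/173 = 682807; 682807 ≡ 149 (mod 173); 149·36 ≡ 1, so inverse 36.
M/71 = 1663741; 1663741 ≡ 69 (mod 71); 69·35 ≡ 1, so inverse 35.
n ≡ 39·2002129·18 + 153·724697·162 + 165·682807·36 + 32·1663741·35 = 25287097900.
25287097900 mod 118125611 = 8217146.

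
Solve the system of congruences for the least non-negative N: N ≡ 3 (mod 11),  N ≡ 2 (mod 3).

From N ≡ 3 (mod 11) write N = 3 + 11t. Substituting into N ≡ 2 (mod 3) gives 11t ≡ 2 (mod 3), and since 2⁻¹ ≡ 2 (mod 3), t ≡ 1. Hence N ≡ 3 + 11·1 = 14 (mod 33).

14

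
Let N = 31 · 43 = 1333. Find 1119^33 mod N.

Mod 31: 1119 ≡ 3; by Fermat, exponent reduces to 33 mod 30 = 3; 3^3 ≡ 27 (mod 31).
Mod 43: 1119 ≡ 1; 1^33 ≡ 1 (mod 43).
Combine by CRT: x ≡ 27 (mod 31), x ≡ 1 (mod 43) ⇒ x ≡ 1205 (mod 1333).

1205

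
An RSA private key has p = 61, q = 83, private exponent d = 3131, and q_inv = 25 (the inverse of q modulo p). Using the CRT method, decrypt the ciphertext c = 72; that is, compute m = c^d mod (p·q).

172

d_p = d mod (p−1) = 3131 mod 60 = 11; d_q = d mod (q−1) = 15.
m₁ = c^(d_p) mod p: c ≡ 11 (mod 61), and 11^11 mod 61 = 50.
m₂ = c^(d_q) mod q: c ≡ 72 (mod 83), and 72^15 mod 83 = 6.
h = q_inv·(m₁ − m₂) mod p = 25·(50 − 6) mod 61 = 2.
m = m₂ + h·q = 6 + 2·83 = 172.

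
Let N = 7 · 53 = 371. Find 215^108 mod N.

134

Mod 7: 215 ≡ 5; since 6 | 108, by Fermat 5^108 ≡ 1 (mod 7).
Mod 53: 215 ≡ 3; by Fermat, exponent reduces to 108 mod 52 = 4; 3^4 ≡ 28 (mod 53).
Combine by CRT: x ≡ 1 (mod 7), x ≡ 28 (mod 53) ⇒ x ≡ 134 (mod 371).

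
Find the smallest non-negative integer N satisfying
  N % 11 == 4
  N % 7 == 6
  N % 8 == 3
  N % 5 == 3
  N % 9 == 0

The moduli are pairwise coprime; M = 11·7·8·5·9 = 27720.
M/11 = 2520; 2520 ≡ 1 (mod 11), inverse 1.
M/7 = 3960; 3960 ≡ 5 (mod 7); 5·3 ≡ 1, so inverse 3.
M/8 = 3465; 3465 ≡ 1 (mod 8), inverse 1.
M/5 = 5544; 5544 ≡ 4 (mod 5); 4·4 ≡ 1, so inverse 4.
M/9 = 3080; 3080 ≡ 2 (mod 9); 2·5 ≡ 1, so inverse 5.
N ≡ 4·2520·1 + 6·3960·3 + 3·3465·1 + 3·5544·4 + 0·3080·5 = 158283.
158283 mod 27720 = 19683.

19683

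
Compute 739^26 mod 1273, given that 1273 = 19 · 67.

Mod 19: 739 ≡ 17; by Fermat, exponent reduces to 26 mod 18 = 8; 17^8 ≡ 9 (mod 19).
Mod 67: 739 ≡ 2; 2^26 ≡ 56 (mod 67).
Combine by CRT: x ≡ 9 (mod 19), x ≡ 56 (mod 67) ⇒ x ≡ 123 (mod 1273).

123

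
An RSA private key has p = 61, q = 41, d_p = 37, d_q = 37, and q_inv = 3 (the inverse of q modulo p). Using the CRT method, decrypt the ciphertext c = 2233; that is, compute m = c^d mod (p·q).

557

m₁ = c^(d_p) mod p: c ≡ 37 (mod 61), and 37^37 mod 61 = 8.
m₂ = c^(d_q) mod q: c ≡ 19 (mod 41), and 19^37 mod 41 = 24.
h = q_inv·(m₁ − m₂) mod p = 3·(8 − 24) mod 61 = 13.
m = m₂ + h·q = 24 + 13·41 = 557.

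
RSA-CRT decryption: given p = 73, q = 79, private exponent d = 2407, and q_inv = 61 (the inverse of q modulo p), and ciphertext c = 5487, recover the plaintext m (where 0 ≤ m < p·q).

2079

d_p = d mod (p−1) = 2407 mod 72 = 31; d_q = d mod (q−1) = 67.
m₁ = c^(d_p) mod p: c ≡ 12 (mod 73), and 12^31 mod 73 = 35.
m₂ = c^(d_q) mod q: c ≡ 36 (mod 79), and 36^67 mod 79 = 25.
h = q_inv·(m₁ − m₂) mod p = 61·(35 − 25) mod 73 = 26.
m = m₂ + h·q = 25 + 26·79 = 2079.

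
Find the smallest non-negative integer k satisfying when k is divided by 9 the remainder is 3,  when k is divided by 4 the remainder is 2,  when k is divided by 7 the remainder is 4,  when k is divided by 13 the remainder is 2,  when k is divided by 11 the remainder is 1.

31098

The moduli are pairwise coprime; N = 9·4·7·13·11 = 36036.
N/9 = 4004; 4004 ≡ 8 (mod 9); 8·8 ≡ 1, so inverse 8.
N/4 = 9009; 9009 ≡ 1 (mod 4), inverse 1.
N/7 = 5148; 5148 ≡ 3 (mod 7); 3·5 ≡ 1, so inverse 5.
N/13 = 2772; 2772 ≡ 3 (mod 13); 3·9 ≡ 1, so inverse 9.
N/11 = 3276; 3276 ≡ 9 (mod 11); 9·5 ≡ 1, so inverse 5.
k ≡ 3·4004·8 + 2·9009·1 + 4·5148·5 + 2·2772·9 + 1·3276·5 = 283350.
283350 mod 36036 = 31098.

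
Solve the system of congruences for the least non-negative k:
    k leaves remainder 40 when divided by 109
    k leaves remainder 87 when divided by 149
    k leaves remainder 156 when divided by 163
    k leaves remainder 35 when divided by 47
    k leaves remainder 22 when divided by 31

1020325714

From k ≡ 40 (mod 109) write k = 40 + 109t. Substituting into k ≡ 87 (mod 149) gives 109t ≡ 47 (mod 149), and since 109⁻¹ ≡ 108 (mod 149), t ≡ 10. Hence k ≡ 40 + 109·10 = 1130 (mod 16241).
From k ≡ 1130 (mod 16241) write k = 1130 + 16241t. Substituting into k ≡ 156 (mod 163) gives 16241t ≡ 4 (mod 163), and since 104⁻¹ ≡ 58 (mod 163), t ≡ 69. Hence k ≡ 1130 + 16241·69 = 1121759 (mod 2647283).
From k ≡ 1121759 (mod 2647283) write k = 1121759 + 2647283t. Substituting into k ≡ 35 (mod 47) gives 2647283t ≡ 25 (mod 47), and since 8⁻¹ ≡ 6 (mod 47), t ≡ 9. Hence k ≡ 1121759 + 2647283·9 = 24947306 (mod 124422301).
From k ≡ 24947306 (mod 124422301) write k = 24947306 + 124422301t. Substituting into k ≡ 22 (mod 31) gives 124422301t ≡ 28 (mod 31), and since 19⁻¹ ≡ 18 (mod 31), t ≡ 8. Hence k ≡ 24947306 + 124422301·8 = 1020325714 (mod 3857091331).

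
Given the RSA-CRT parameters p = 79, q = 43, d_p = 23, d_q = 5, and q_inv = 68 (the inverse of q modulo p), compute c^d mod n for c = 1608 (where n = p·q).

685

m₁ = c^(d_p) mod p: c ≡ 28 (mod 79), and 28^23 mod 79 = 53.
m₂ = c^(d_q) mod q: c ≡ 17 (mod 43), and 17^5 mod 43 = 40.
h = q_inv·(m₁ − m₂) mod p = 68·(53 − 40) mod 79 = 15.
m = m₂ + h·q = 40 + 15·43 = 685.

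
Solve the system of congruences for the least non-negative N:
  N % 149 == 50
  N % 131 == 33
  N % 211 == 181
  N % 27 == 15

79118007

From N ≡ 50 (mod 149) write N = 50 + 149t. Substituting into N ≡ 33 (mod 131) gives 149t ≡ 114 (mod 131), and since 18⁻¹ ≡ 51 (mod 131), t ≡ 50. Hence N ≡ 50 + 149·50 = 7500 (mod 19519).
From N ≡ 7500 (mod 19519) write N = 7500 + 19519t. Substituting into N ≡ 181 (mod 211) gives 19519t ≡ 66 (mod 211), and since 107⁻¹ ≡ 71 (mod 211), t ≡ 44. Hence N ≡ 7500 + 19519·44 = 866336 (mod 4118509).
From N ≡ 866336 (mod 4118509) write N = 866336 + 4118509t. Substituting into N ≡ 15 (mod 27) gives 4118509t ≡ 1 (mod 27), and since 10⁻¹ ≡ 19 (mod 27), t ≡ 19. Hence N ≡ 866336 + 4118509·19 = 79118007 (mod 111199743).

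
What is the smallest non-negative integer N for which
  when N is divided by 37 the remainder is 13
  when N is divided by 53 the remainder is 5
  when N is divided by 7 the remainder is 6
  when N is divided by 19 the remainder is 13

4934

From N ≡ 13 (mod 37) write N = 13 + 37t. Substituting into N ≡ 5 (mod 53) gives 37t ≡ 45 (mod 53), and since 37⁻¹ ≡ 43 (mod 53), t ≡ 27. Hence N ≡ 13 + 37·27 = 1012 (mod 1961).
From N ≡ 1012 (mod 1961) write N = 1012 + 1961t. Substituting into N ≡ 6 (mod 7) gives 1961t ≡ 2 (mod 7), and since 1⁻¹ ≡ 1 (mod 7), t ≡ 2. Hence N ≡ 1012 + 1961·2 = 4934 (mod 13727).
From N ≡ 4934 (mod 13727) write N = 4934 + 13727t. Substituting into N ≡ 13 (mod 19) gives 13727t ≡ 0 (mod 19), and since 9⁻¹ ≡ 17 (mod 19), t ≡ 0. Hence N ≡ 4934 + 13727·0 = 4934 (mod 260813).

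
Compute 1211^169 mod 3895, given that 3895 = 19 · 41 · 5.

Mod 19: 1211 ≡ 14; by Fermat, exponent reduces to 169 mod 18 = 7; 14^7 ≡ 3 (mod 19).
Mod 41: 1211 ≡ 22; by Fermat, exponent reduces to 169 mod 40 = 9; 22^9 ≡ 35 (mod 41).
Mod 5: 1211 ≡ 1; by Fermat, exponent reduces to 169 mod 4 = 1; 1^1 ≡ 1 (mod 5).
Combine by CRT: x ≡ 3 (mod 19), x ≡ 35 (mod 41), x ≡ 1 (mod 5) ⇒ x ≡ 896 (mod 3895).

896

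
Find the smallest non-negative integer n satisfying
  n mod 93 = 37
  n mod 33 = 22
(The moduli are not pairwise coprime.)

gcd(93, 33) = 3 and 3 | (22 − 37), so the pair is consistent; merging gives n ≡ 781 (mod 1023), where 1023 = lcm(93, 33).
The solution is unique modulo lcm(93, 33) = 1023.

781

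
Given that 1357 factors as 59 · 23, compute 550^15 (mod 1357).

Mod 59: 550 ≡ 19; 19^15 ≡ 45 (mod 59).
Mod 23: 550 ≡ 21; 21^15 ≡ 7 (mod 23).
Combine by CRT: x ≡ 45 (mod 59), x ≡ 7 (mod 23) ⇒ x ≡ 812 (mod 1357).

812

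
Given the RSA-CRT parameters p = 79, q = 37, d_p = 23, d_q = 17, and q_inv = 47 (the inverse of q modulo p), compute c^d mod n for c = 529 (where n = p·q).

m₁ = c^(d_p) mod p: c ≡ 55 (mod 79), and 55^23 mod 79 = 23.
m₂ = c^(d_q) mod q: c ≡ 11 (mod 37), and 11^17 mod 37 = 27.
h = q_inv·(m₁ − m₂) mod p = 47·(23 − 27) mod 79 = 49.
m = m₂ + h·q = 27 + 49·37 = 1840.

1840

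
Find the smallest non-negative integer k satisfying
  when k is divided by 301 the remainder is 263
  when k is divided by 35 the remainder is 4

gcd(301, 35) = 7 and 7 | (4 − 263), so the pair is consistent; merging gives k ≡ 564 (mod 1505), where 1505 = lcm(301, 35).
The solution is unique modulo lcm(301, 35) = 1505.

564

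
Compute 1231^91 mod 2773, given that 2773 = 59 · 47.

Mod 59: 1231 ≡ 51; by Fermat, exponent reduces to 91 mod 58 = 33; 51^33 ≡ 25 (mod 59).
Mod 47: 1231 ≡ 9; by Fermat, exponent reduces to 91 mod 46 = 45; 9^45 ≡ 21 (mod 47).
Combine by CRT: x ≡ 25 (mod 59), x ≡ 21 (mod 47) ⇒ x ≡ 1854 (mod 2773).

1854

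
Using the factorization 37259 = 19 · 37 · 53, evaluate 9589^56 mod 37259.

23311

Mod 19: 9589 ≡ 13; by Fermat, exponent reduces to 56 mod 18 = 2; 13^2 ≡ 17 (mod 19).
Mod 37: 9589 ≡ 6; by Fermat, exponent reduces to 56 mod 36 = 20; 6^20 ≡ 1 (mod 37).
Mod 53: 9589 ≡ 49; by Fermat, exponent reduces to 56 mod 52 = 4; 49^4 ≡ 44 (mod 53).
Combine by CRT: x ≡ 17 (mod 19), x ≡ 1 (mod 37), x ≡ 44 (mod 53) ⇒ x ≡ 23311 (mod 37259).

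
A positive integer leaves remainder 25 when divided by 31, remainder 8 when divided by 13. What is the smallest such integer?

242

Combine the congruences pairwise.
From x ≡ 25 (mod 31) write x = 25 + 31t. Substituting into x ≡ 8 (mod 13) gives 31t ≡ 9 (mod 13), and since 5⁻¹ ≡ 8 (mod 13), t ≡ 7. Hence x ≡ 25 + 31·7 = 242 (mod 403).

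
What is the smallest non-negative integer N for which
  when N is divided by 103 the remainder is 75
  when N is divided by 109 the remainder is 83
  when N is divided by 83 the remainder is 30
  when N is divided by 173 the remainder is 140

The moduli are pairwise coprime; M = 103·109·83·173 = 161208493.
M/103 = 1565131; 1565131 ≡ 46 (mod 103); 46·56 ≡ 1, so inverse 56.
M/109 = 1478977; 1478977 ≡ 65 (mod 109); 65·52 ≡ 1, so inverse 52.
M/83 = 1942271; 1942271 ≡ 71 (mod 83); 71·76 ≡ 1, so inverse 76.
M/173 = 931841; 931841 ≡ 63 (mod 173); 63·11 ≡ 1, so inverse 11.
N ≡ 75·1565131·56 + 83·1478977·52 + 30·1942271·76 + 140·931841·11 = 18820227952.
18820227952 mod 161208493 = 120042764.

120042764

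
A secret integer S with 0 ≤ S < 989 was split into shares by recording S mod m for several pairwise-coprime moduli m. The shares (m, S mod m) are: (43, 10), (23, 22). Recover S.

827

From S ≡ 10 (mod 43) write S = 10 + 43t. Substituting into S ≡ 22 (mod 23) gives 43t ≡ 12 (mod 23), and since 20⁻¹ ≡ 15 (mod 23), t ≡ 19. Hence S ≡ 10 + 43·19 = 827 (mod 989).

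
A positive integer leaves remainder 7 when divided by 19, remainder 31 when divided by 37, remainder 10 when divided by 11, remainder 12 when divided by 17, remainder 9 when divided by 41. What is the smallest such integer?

3477957

Combine the congruences pairwise.
From x ≡ 7 (mod 19) write x = 7 + 19t. Substituting into x ≡ 31 (mod 37) gives 19t ≡ 24 (mod 37), and since 19⁻¹ ≡ 2 (mod 37), t ≡ 11. Hence x ≡ 7 + 19·11 = 216 (mod 703).
From x ≡ 216 (mod 703) write x = 216 + 703t. Substituting into x ≡ 10 (mod 11) gives 703t ≡ 3 (mod 11), and since 10⁻¹ ≡ 10 (mod 11), t ≡ 8. Hence x ≡ 216 + 703·8 = 5840 (mod 7733).
From x ≡ 5840 (mod 7733) write x = 5840 + 7733t. Substituting into x ≡ 12 (mod 17) gives 7733t ≡ 3 (mod 17), and since 15⁻¹ ≡ 8 (mod 17), t ≡ 7. Hence x ≡ 5840 + 7733·7 = 59971 (mod 131461).
From x ≡ 59971 (mod 131461) write x = 59971 + 131461t. Substituting into x ≡ 9 (mod 41) gives 131461t ≡ 21 (mod 41), and since 15⁻¹ ≡ 11 (mod 41), t ≡ 26. Hence x ≡ 59971 + 131461·26 = 3477957 (mod 5389901).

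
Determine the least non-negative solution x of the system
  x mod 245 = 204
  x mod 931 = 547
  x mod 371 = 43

gcd(245, 931) = 49 and 49 | (547 − 204), so the pair is consistent; merging gives x ≡ 2409 (mod 4655), where 4655 = lcm(245, 931).
gcd(4655, 371) = 7 and 7 | (43 − 2409), so the pair is consistent; merging gives x ≡ 211884 (mod 246715), where 246715 = lcm(4655, 371).
The solution is unique modulo lcm(245, 931, 371) = 246715.

211884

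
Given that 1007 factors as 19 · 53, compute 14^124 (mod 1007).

Mod 19: 14 ≡ 14; by Fermat, exponent reduces to 124 mod 18 = 16; 14^16 ≡ 16 (mod 19).
Mod 53: 14 ≡ 14; by Fermat, exponent reduces to 124 mod 52 = 20; 14^20 ≡ 46 (mod 53).
Combine by CRT: x ≡ 16 (mod 19), x ≡ 46 (mod 53) ⇒ x ≡ 947 (mod 1007).

947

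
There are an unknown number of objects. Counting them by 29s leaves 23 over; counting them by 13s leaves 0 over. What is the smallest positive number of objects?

52

From N ≡ 23 (mod 29) write N = 23 + 29t. Substituting into N ≡ 0 (mod 13) gives 29t ≡ 3 (mod 13), and since 3⁻¹ ≡ 9 (mod 13), t ≡ 1. Hence N ≡ 23 + 29·1 = 52 (mod 377).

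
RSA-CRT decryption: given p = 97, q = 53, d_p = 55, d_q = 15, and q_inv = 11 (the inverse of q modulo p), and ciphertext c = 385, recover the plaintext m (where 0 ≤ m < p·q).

m₁ = c^(d_p) mod p: c ≡ 94 (mod 97), and 94^55 mod 97 = 44.
m₂ = c^(d_q) mod q: c ≡ 14 (mod 53), and 14^15 mod 53 = 3.
h = q_inv·(m₁ − m₂) mod p = 11·(44 − 3) mod 97 = 63.
m = m₂ + h·q = 3 + 63·53 = 3342.

3342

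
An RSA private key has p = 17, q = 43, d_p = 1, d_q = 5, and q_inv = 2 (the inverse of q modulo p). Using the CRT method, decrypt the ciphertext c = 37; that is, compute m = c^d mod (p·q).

394

m₁ = c^(d_p) mod p: c ≡ 3 (mod 17), and 3^1 mod 17 = 3.
m₂ = c^(d_q) mod q: c ≡ 37 (mod 43), and 37^5 mod 43 = 7.
h = q_inv·(m₁ − m₂) mod p = 2·(3 − 7) mod 17 = 9.
m = m₂ + h·q = 7 + 9·43 = 394.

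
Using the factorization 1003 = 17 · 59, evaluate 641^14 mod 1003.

Mod 17: 641 ≡ 12; 12^14 ≡ 15 (mod 17).
Mod 59: 641 ≡ 51; 51^14 ≡ 9 (mod 59).
Combine by CRT: x ≡ 15 (mod 17), x ≡ 9 (mod 59) ⇒ x ≡ 304 (mod 1003).

304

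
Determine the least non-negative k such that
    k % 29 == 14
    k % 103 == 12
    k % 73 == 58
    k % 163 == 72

From k ≡ 14 (mod 29) write k = 14 + 29t. Substituting into k ≡ 12 (mod 103) gives 29t ≡ 101 (mod 103), and since 29⁻¹ ≡ 32 (mod 103), t ≡ 39. Hence k ≡ 14 + 29·39 = 1145 (mod 2987).
From k ≡ 1145 (mod 2987) write k = 1145 + 2987t. Substituting into k ≡ 58 (mod 73) gives 2987t ≡ 8 (mod 73), and since 67⁻¹ ≡ 12 (mod 73), t ≡ 23. Hence k ≡ 1145 + 2987·23 = 69846 (mod 218051).
From k ≡ 69846 (mod 218051) write k = 69846 + 218051t. Substituting into k ≡ 72 (mod 163) gives 218051t ≡ 153 (mod 163), and since 120⁻¹ ≡ 72 (mod 163), t ≡ 95. Hence k ≡ 69846 + 218051·95 = 20784691 (mod 35542313).

20784691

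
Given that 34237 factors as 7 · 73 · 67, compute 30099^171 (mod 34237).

Mod 7: 30099 ≡ 6; by Fermat, exponent reduces to 171 mod 6 = 3; 6^3 ≡ 6 (mod 7).
Mod 73: 30099 ≡ 23; by Fermat, exponent reduces to 171 mod 72 = 27; 23^27 ≡ 27 (mod 73).
Mod 67: 30099 ≡ 16; by Fermat, exponent reduces to 171 mod 66 = 39; 16^39 ≡ 14 (mod 67).
Combine by CRT: x ≡ 6 (mod 7), x ≡ 27 (mod 73), x ≡ 14 (mod 67) ⇒ x ≡ 15357 (mod 34237).

15357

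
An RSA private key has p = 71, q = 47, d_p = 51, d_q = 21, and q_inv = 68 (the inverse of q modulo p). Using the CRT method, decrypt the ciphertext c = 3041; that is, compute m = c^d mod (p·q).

1874

m₁ = c^(d_p) mod p: c ≡ 59 (mod 71), and 59^51 mod 71 = 28.
m₂ = c^(d_q) mod q: c ≡ 33 (mod 47), and 33^21 mod 47 = 41.
h = q_inv·(m₁ − m₂) mod p = 68·(28 − 41) mod 71 = 39.
m = m₂ + h·q = 41 + 39·47 = 1874.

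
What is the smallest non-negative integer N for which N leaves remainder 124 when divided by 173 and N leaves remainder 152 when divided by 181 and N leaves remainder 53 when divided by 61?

From N ≡ 124 (mod 173) write N = 124 + 173t. Substituting into N ≡ 152 (mod 181) gives 173t ≡ 28 (mod 181), and since 173⁻¹ ≡ 113 (mod 181), t ≡ 87. Hence N ≡ 124 + 173·87 = 15175 (mod 31313).
From N ≡ 15175 (mod 31313) write N = 15175 + 31313t. Substituting into N ≡ 53 (mod 61) gives 31313t ≡ 6 (mod 61), and since 20⁻¹ ≡ 58 (mod 61), t ≡ 43. Hence N ≡ 15175 + 31313·43 = 1361634 (mod 1910093).

1361634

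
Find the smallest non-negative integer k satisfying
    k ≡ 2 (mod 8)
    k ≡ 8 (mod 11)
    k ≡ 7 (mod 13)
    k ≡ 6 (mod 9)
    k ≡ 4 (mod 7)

From k ≡ 2 (mod 8) write k = 2 + 8t. Substituting into k ≡ 8 (mod 11) gives 8t ≡ 6 (mod 11), and since 8⁻¹ ≡ 7 (mod 11), t ≡ 9. Hence k ≡ 2 + 8·9 = 74 (mod 88).
From k ≡ 74 (mod 88) write k = 74 + 88t. Substituting into k ≡ 7 (mod 13) gives 88t ≡ 11 (mod 13), and since 10⁻¹ ≡ 4 (mod 13), t ≡ 5. Hence k ≡ 74 + 88·5 = 514 (mod 1144).
From k ≡ 514 (mod 1144) write k = 514 + 1144t. Substituting into k ≡ 6 (mod 9) gives 1144t ≡ 5 (mod 9), and since 1⁻¹ ≡ 1 (mod 9), t ≡ 5. Hence k ≡ 514 + 1144·5 = 6234 (mod 10296).
From k ≡ 6234 (mod 10296) write k = 6234 + 10296t. Substituting into k ≡ 4 (mod 7) gives 10296t ≡ 0 (mod 7), and since 6⁻¹ ≡ 6 (mod 7), t ≡ 0. Hence k ≡ 6234 + 10296·0 = 6234 (mod 72072).

6234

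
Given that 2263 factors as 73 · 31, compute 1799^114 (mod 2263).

2047

Mod 73: 1799 ≡ 47; by Fermat, exponent reduces to 114 mod 72 = 42; 47^42 ≡ 3 (mod 73).
Mod 31: 1799 ≡ 1; by Fermat, exponent reduces to 114 mod 30 = 24; 1^24 ≡ 1 (mod 31).
Combine by CRT: x ≡ 3 (mod 73), x ≡ 1 (mod 31) ⇒ x ≡ 2047 (mod 2263).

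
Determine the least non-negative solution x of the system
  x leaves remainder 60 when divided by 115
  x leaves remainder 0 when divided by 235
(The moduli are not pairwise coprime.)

gcd(115, 235) = 5 and 5 | (0 − 60), so the pair is consistent; merging gives x ≡ 2820 (mod 5405), where 5405 = lcm(115, 235).
The solution is unique modulo lcm(115, 235) = 5405.

2820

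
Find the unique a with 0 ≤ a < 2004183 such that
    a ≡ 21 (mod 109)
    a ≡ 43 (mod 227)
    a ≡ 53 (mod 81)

The moduli are pairwise coprime; N = 109·227·81 = 2004183.
N/109 = 18387; 18387 ≡ 75 (mod 109); 75·16 ≡ 1, so inverse 16.
N/227 = 8829; 8829 ≡ 203 (mod 227); 203·104 ≡ 1, so inverse 104.
N/81 = 24743; 24743 ≡ 38 (mod 81); 38·32 ≡ 1, so inverse 32.
a ≡ 21·18387·16 + 43·8829·104 + 53·24743·32 = 87625448.
87625448 mod 2004183 = 1445579.

1445579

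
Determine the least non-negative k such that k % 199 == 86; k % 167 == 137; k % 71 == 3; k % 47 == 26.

53084928

From k ≡ 86 (mod 199) write k = 86 + 199t. Substituting into k ≡ 137 (mod 167) gives 199t ≡ 51 (mod 167), and since 32⁻¹ ≡ 47 (mod 167), t ≡ 59. Hence k ≡ 86 + 199·59 = 11827 (mod 33233).
From k ≡ 11827 (mod 33233) write k = 11827 + 33233t. Substituting into k ≡ 3 (mod 71) gives 33233t ≡ 33 (mod 71), and since 5⁻¹ ≡ 57 (mod 71), t ≡ 35. Hence k ≡ 11827 + 33233·35 = 1174982 (mod 2359543).
From k ≡ 1174982 (mod 2359543) write k = 1174982 + 2359543t. Substituting into k ≡ 26 (mod 47) gives 2359543t ≡ 44 (mod 47), and since 2⁻¹ ≡ 24 (mod 47), t ≡ 22. Hence k ≡ 1174982 + 2359543·22 = 53084928 (mod 110898521).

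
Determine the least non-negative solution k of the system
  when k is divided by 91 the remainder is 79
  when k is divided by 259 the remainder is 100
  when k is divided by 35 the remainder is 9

5539

gcd(91, 259) = 7 and 7 | (100 − 79), so the pair is consistent; merging gives k ≡ 2172 (mod 3367), where 3367 = lcm(91, 259).
gcd(3367, 35) = 7 and 7 | (9 − 2172), so the pair is consistent; merging gives k ≡ 5539 (mod 16835), where 16835 = lcm(3367, 35).
The solution is unique modulo lcm(91, 259, 35) = 16835.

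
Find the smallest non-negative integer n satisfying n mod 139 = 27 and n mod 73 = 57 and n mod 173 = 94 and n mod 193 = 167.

47380123

From n ≡ 27 (mod 139) write n = 27 + 139t. Substituting into n ≡ 57 (mod 73) gives 139t ≡ 30 (mod 73), and since 66⁻¹ ≡ 52 (mod 73), t ≡ 27. Hence n ≡ 27 + 139·27 = 3780 (mod 10147).
From n ≡ 3780 (mod 10147) write n = 3780 + 10147t. Substituting into n ≡ 94 (mod 173) gives 10147t ≡ 120 (mod 173), and since 113⁻¹ ≡ 49 (mod 173), t ≡ 171. Hence n ≡ 3780 + 10147·171 = 1738917 (mod 1755431).
From n ≡ 1738917 (mod 1755431) write n = 1738917 + 1755431t. Substituting into n ≡ 167 (mod 193) gives 1755431t ≡ 180 (mod 193), and since 96⁻¹ ≡ 191 (mod 193), t ≡ 26. Hence n ≡ 1738917 + 1755431·26 = 47380123 (mod 338798183).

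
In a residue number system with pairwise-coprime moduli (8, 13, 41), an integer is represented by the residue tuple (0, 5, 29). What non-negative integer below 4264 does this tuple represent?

The moduli are pairwise coprime; N = 8·13·41 = 4264.
N/8 = 533; 533 ≡ 5 (mod 8); 5·5 ≡ 1, so inverse 5.
N/13 = 328; 328 ≡ 3 (mod 13); 3·9 ≡ 1, so inverse 9.
N/41 = 104; 104 ≡ 22 (mod 41); 22·28 ≡ 1, so inverse 28.
x ≡ 0·533·5 + 5·328·9 + 29·104·28 = 99208.
99208 mod 4264 = 1136.

1136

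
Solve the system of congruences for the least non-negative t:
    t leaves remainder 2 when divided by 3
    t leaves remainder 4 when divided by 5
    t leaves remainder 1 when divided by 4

From t ≡ 2 (mod 3) write t = 2 + 3s. Substituting into t ≡ 4 (mod 5) gives 3s ≡ 2 (mod 5), and since 3⁻¹ ≡ 2 (mod 5), s ≡ 4. Hence t ≡ 2 + 3·4 = 14 (mod 15).
From t ≡ 14 (mod 15) write t = 14 + 15s. Substituting into t ≡ 1 (mod 4) gives 15s ≡ 3 (mod 4), and since 3⁻¹ ≡ 3 (mod 4), s ≡ 1. Hence t ≡ 14 + 15·1 = 29 (mod 60).

29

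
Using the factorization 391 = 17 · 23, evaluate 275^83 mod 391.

367

Mod 17: 275 ≡ 3; by Fermat, exponent reduces to 83 mod 16 = 3; 3^3 ≡ 10 (mod 17).
Mod 23: 275 ≡ 22; by Fermat, exponent reduces to 83 mod 22 = 17; 22^17 ≡ 22 (mod 23).
Combine by CRT: x ≡ 10 (mod 17), x ≡ 22 (mod 23) ⇒ x ≡ 367 (mod 391).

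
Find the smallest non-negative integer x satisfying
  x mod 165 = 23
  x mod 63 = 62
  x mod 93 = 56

34838

Combine the congruences pairwise.
gcd(165, 63) = 3 and 3 | (62 − 23), so the pair is consistent; merging gives x ≡ 188 (mod 3465), where 3465 = lcm(165, 63).
gcd(3465, 93) = 3 and 3 | (56 − 188), so the pair is consistent; merging gives x ≡ 34838 (mod 107415), where 107415 = lcm(3465, 93).
The solution is unique modulo lcm(165, 63, 93) = 107415.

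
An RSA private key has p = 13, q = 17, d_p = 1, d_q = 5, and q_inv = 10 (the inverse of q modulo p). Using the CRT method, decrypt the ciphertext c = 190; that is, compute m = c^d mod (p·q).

73

m₁ = c^(d_p) mod p: c ≡ 8 (mod 13), and 8^1 mod 13 = 8.
m₂ = c^(d_q) mod q: c ≡ 3 (mod 17), and 3^5 mod 17 = 5.
h = q_inv·(m₁ − m₂) mod p = 10·(8 − 5) mod 13 = 4.
m = m₂ + h·q = 5 + 4·17 = 73.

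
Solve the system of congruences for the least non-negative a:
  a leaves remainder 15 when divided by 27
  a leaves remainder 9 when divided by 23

285

Combine the congruences pairwise.
From a ≡ 15 (mod 27) write a = 15 + 27t. Substituting into a ≡ 9 (mod 23) gives 27t ≡ 17 (mod 23), and since 4⁻¹ ≡ 6 (mod 23), t ≡ 10. Hence a ≡ 15 + 27·10 = 285 (mod 621).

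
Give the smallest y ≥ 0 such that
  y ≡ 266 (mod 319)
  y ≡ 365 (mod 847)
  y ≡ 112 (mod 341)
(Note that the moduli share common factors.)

170612

gcd(319, 847) = 11 and 11 | (365 − 266), so the pair is consistent; merging gives y ≡ 23234 (mod 24563), where 24563 = lcm(319, 847).
gcd(24563, 341) = 11 and 11 | (112 − 23234), so the pair is consistent; merging gives y ≡ 170612 (mod 761453), where 761453 = lcm(24563, 341).
The solution is unique modulo lcm(319, 847, 341) = 761453.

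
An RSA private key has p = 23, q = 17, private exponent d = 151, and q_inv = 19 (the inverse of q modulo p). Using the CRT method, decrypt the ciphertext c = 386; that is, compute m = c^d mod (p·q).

177

d_p = d mod (p−1) = 151 mod 22 = 19; d_q = d mod (q−1) = 7.
m₁ = c^(d_p) mod p: c ≡ 18 (mod 23), and 18^19 mod 23 = 16.
m₂ = c^(d_q) mod q: c ≡ 12 (mod 17), and 12^7 mod 17 = 7.
h = q_inv·(m₁ − m₂) mod p = 19·(16 − 7) mod 23 = 10.
m = m₂ + h·q = 7 + 10·17 = 177.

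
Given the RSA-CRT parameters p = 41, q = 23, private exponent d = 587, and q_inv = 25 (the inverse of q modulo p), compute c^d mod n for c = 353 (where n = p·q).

646

d_p = d mod (p−1) = 587 mod 40 = 27; d_q = d mod (q−1) = 15.
m₁ = c^(d_p) mod p: c ≡ 25 (mod 41), and 25^27 mod 41 = 31.
m₂ = c^(d_q) mod q: c ≡ 8 (mod 23), and 8^15 mod 23 = 2.
h = q_inv·(m₁ − m₂) mod p = 25·(31 − 2) mod 41 = 28.
m = m₂ + h·q = 2 + 28·23 = 646.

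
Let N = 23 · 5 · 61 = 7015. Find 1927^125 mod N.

Mod 23: 1927 ≡ 18; by Fermat, exponent reduces to 125 mod 22 = 15; 18^15 ≡ 4 (mod 23).
Mod 5: 1927 ≡ 2; by Fermat, exponent reduces to 125 mod 4 = 1; 2^1 ≡ 2 (mod 5).
Mod 61: 1927 ≡ 36; by Fermat, exponent reduces to 125 mod 60 = 5; 36^5 ≡ 48 (mod 61).
Combine by CRT: x ≡ 4 (mod 23), x ≡ 2 (mod 5), x ≡ 48 (mod 61) ⇒ x ≡ 6697 (mod 7015).

6697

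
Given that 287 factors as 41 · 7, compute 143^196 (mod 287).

Mod 41: 143 ≡ 20; by Fermat, exponent reduces to 196 mod 40 = 36; 20^36 ≡ 16 (mod 41).
Mod 7: 143 ≡ 3; by Fermat, exponent reduces to 196 mod 6 = 4; 3^4 ≡ 4 (mod 7).
Combine by CRT: x ≡ 16 (mod 41), x ≡ 4 (mod 7) ⇒ x ≡ 221 (mod 287).

221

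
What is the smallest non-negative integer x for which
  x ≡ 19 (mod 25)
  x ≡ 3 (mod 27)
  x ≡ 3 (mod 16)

5619

From x ≡ 19 (mod 25) write x = 19 + 25t. Substituting into x ≡ 3 (mod 27) gives 25t ≡ 11 (mod 27), and since 25⁻¹ ≡ 13 (mod 27), t ≡ 8. Hence x ≡ 19 + 25·8 = 219 (mod 675).
From x ≡ 219 (mod 675) write x = 219 + 675t. Substituting into x ≡ 3 (mod 16) gives 675t ≡ 8 (mod 16), and since 3⁻¹ ≡ 11 (mod 16), t ≡ 8. Hence x ≡ 219 + 675·8 = 5619 (mod 10800).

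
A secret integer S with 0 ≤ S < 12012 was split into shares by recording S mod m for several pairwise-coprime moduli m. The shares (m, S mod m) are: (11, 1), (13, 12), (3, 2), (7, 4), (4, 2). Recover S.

From S ≡ 1 (mod 11) write S = 1 + 11t. Substituting into S ≡ 12 (mod 13) gives 11t ≡ 11 (mod 13), and since 11⁻¹ ≡ 6 (mod 13), t ≡ 1. Hence S ≡ 1 + 11·1 = 12 (mod 143).
From S ≡ 12 (mod 143) write S = 12 + 143t. Substituting into S ≡ 2 (mod 3) gives 143t ≡ 2 (mod 3), and since 2⁻¹ ≡ 2 (mod 3), t ≡ 1. Hence S ≡ 12 + 143·1 = 155 (mod 429).
From S ≡ 155 (mod 429) write S = 155 + 429t. Substituting into S ≡ 4 (mod 7) gives 429t ≡ 3 (mod 7), and since 2⁻¹ ≡ 4 (mod 7), t ≡ 5. Hence S ≡ 155 + 429·5 = 2300 (mod 3003).
From S ≡ 2300 (mod 3003) write S = 2300 + 3003t. Substituting into S ≡ 2 (mod 4) gives 3003t ≡ 2 (mod 4), and since 3⁻¹ ≡ 3 (mod 4), t ≡ 2. Hence S ≡ 2300 + 3003·2 = 8306 (mod 12012).

8306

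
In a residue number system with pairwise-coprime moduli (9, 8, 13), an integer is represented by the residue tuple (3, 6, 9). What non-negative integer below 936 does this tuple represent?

The moduli are pairwise coprime; N = 9·8·13 = 936.
N/9 = 104; 104 ≡ 5 (mod 9); 5·2 ≡ 1, so inverse 2.
N/8 = 117; 117 ≡ 5 (mod 8); 5·5 ≡ 1, so inverse 5.
N/13 = 72; 72 ≡ 7 (mod 13); 7·2 ≡ 1, so inverse 2.
x ≡ 3·104·2 + 6·117·5 + 9·72·2 = 5430.
5430 mod 936 = 750.

750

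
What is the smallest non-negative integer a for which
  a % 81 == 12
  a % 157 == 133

1389

From a ≡ 12 (mod 81) write a = 12 + 81t. Substituting into a ≡ 133 (mod 157) gives 81t ≡ 121 (mod 157), and since 81⁻¹ ≡ 126 (mod 157), t ≡ 17. Hence a ≡ 12 + 81·17 = 1389 (mod 12717).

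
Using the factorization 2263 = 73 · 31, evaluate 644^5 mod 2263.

Mod 73: 644 ≡ 60; 60^5 ≡ 58 (mod 73).
Mod 31: 644 ≡ 24; 24^5 ≡ 26 (mod 31).
Combine by CRT: x ≡ 58 (mod 73), x ≡ 26 (mod 31) ⇒ x ≡ 1080 (mod 2263).

1080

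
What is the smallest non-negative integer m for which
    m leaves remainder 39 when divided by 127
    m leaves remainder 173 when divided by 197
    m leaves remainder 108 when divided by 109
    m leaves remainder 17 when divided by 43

The moduli are pairwise coprime; N = 127·197·109·43 = 117264053.
N/127 = 923339; 923339 ≡ 49 (mod 127); 49·70 ≡ 1, so inverse 70.
N/197 = 595249; 595249 ≡ 112 (mod 197); 112·146 ≡ 1, so inverse 146.
N/109 = 1075817; 1075817 ≡ 96 (mod 109); 96·67 ≡ 1, so inverse 67.
N/43 = 2727071; 2727071 ≡ 11 (mod 43); 11·4 ≡ 1, so inverse 4.
m ≡ 39·923339·70 + 173·595249·146 + 108·1075817·67 + 17·2727071·4 = 25525567352.
25525567352 mod 117264053 = 79267851.

79267851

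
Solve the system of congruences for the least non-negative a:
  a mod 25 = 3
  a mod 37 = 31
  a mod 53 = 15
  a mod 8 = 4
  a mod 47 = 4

Combine the congruences pairwise.
From a ≡ 3 (mod 25) write a = 3 + 25t. Substituting into a ≡ 31 (mod 37) gives 25t ≡ 28 (mod 37), and since 25⁻¹ ≡ 3 (mod 37), t ≡ 10. Hence a ≡ 3 + 25·10 = 253 (mod 925).
From a ≡ 253 (mod 925) write a = 253 + 925t. Substituting into a ≡ 15 (mod 53) gives 925t ≡ 27 (mod 53), and since 24⁻¹ ≡ 42 (mod 53), t ≡ 21. Hence a ≡ 253 + 925·21 = 19678 (mod 49025).
From a ≡ 19678 (mod 49025) write a = 19678 + 49025t. Substituting into a ≡ 4 (mod 8) gives 49025t ≡ 6 (mod 8), and since 1⁻¹ ≡ 1 (mod 8), t ≡ 6. Hence a ≡ 19678 + 49025·6 = 313828 (mod 392200).
From a ≡ 313828 (mod 392200) write a = 313828 + 392200t. Substituting into a ≡ 4 (mod 47) gives 392200t ≡ 42 (mod 47), and since 32⁻¹ ≡ 25 (mod 47), t ≡ 16. Hence a ≡ 313828 + 392200·16 = 6589028 (mod 18433400).

6589028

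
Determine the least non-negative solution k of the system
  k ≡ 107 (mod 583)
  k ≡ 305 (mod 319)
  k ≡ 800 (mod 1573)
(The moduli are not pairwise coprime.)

Combine the congruences pairwise.
gcd(583, 319) = 11 and 11 | (305 − 107), so the pair is consistent; merging gives k ≡ 4771 (mod 16907), where 16907 = lcm(583, 319).
gcd(16907, 1573) = 11 and 11 | (800 − 4771), so the pair is consistent; merging gives k ≡ 241469 (mod 2417701), where 2417701 = lcm(16907, 1573).
The solution is unique modulo lcm(583, 319, 1573) = 2417701.

241469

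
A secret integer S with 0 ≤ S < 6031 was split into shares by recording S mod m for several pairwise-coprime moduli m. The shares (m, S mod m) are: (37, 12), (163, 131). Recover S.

Combine the congruences pairwise.
From S ≡ 12 (mod 37) write S = 12 + 37t. Substituting into S ≡ 131 (mod 163) gives 37t ≡ 119 (mod 163), and since 37⁻¹ ≡ 141 (mod 163), t ≡ 153. Hence S ≡ 12 + 37·153 = 5673 (mod 6031).

5673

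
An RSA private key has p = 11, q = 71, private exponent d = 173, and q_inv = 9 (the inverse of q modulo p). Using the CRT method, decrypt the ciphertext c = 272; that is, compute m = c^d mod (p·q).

d_p = d mod (p−1) = 173 mod 10 = 3; d_q = d mod (q−1) = 33.
m₁ = c^(d_p) mod p: c ≡ 8 (mod 11), and 8^3 mod 11 = 6.
m₂ = c^(d_q) mod q: c ≡ 59 (mod 71), and 59^33 mod 71 = 35.
h = q_inv·(m₁ − m₂) mod p = 9·(6 − 35) mod 11 = 3.
m = m₂ + h·q = 35 + 3·71 = 248.

248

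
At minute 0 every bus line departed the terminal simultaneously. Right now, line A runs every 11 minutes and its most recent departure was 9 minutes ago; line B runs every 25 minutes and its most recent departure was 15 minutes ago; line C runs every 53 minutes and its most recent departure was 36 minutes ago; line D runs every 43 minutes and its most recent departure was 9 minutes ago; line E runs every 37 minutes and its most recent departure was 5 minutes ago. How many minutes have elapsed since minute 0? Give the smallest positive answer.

The moduli are pairwise coprime; N = 11·25·53·43·37 = 23188825.
N/11 = 2108075; 2108075 ≡ 2 (mod 11); 2·6 ≡ 1, so inverse 6.
N/25 = 927553; 927553 ≡ 3 (mod 25); 3·17 ≡ 1, so inverse 17.
N/53 = 437525; 437525 ≡ 10 (mod 53); 10·16 ≡ 1, so inverse 16.
N/43 = 539275; 539275 ≡ 12 (mod 43); 12·18 ≡ 1, so inverse 18.
N/37 = 626725; 626725 ≡ 19 (mod 37); 19·2 ≡ 1, so inverse 2.
t ≡ 9·2108075·6 + 15·927553·17 + 36·437525·16 + 9·539275·18 + 5·626725·2 = 696006265.
696006265 mod 23188825 = 341515.

341515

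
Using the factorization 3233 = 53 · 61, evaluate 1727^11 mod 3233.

1564

Mod 53: 1727 ≡ 31; 31^11 ≡ 27 (mod 53).
Mod 61: 1727 ≡ 19; 19^11 ≡ 39 (mod 61).
Combine by CRT: x ≡ 27 (mod 53), x ≡ 39 (mod 61) ⇒ x ≡ 1564 (mod 3233).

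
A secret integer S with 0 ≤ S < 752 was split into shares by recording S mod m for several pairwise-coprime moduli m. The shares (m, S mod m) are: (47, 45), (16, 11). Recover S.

From S ≡ 45 (mod 47) write S = 45 + 47t. Substituting into S ≡ 11 (mod 16) gives 47t ≡ 14 (mod 16), and since 15⁻¹ ≡ 15 (mod 16), t ≡ 2. Hence S ≡ 45 + 47·2 = 139 (mod 752).

139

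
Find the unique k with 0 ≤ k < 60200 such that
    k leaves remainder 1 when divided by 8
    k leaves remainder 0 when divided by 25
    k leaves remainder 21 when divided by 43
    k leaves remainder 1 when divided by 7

From k ≡ 1 (mod 8) write k = 1 + 8t. Substituting into k ≡ 0 (mod 25) gives 8t ≡ 24 (mod 25), and since 8⁻¹ ≡ 22 (mod 25), t ≡ 3. Hence k ≡ 1 + 8·3 = 25 (mod 200).
From k ≡ 25 (mod 200) write k = 25 + 200t. Substituting into k ≡ 21 (mod 43) gives 200t ≡ 39 (mod 43), and since 28⁻¹ ≡ 20 (mod 43), t ≡ 6. Hence k ≡ 25 + 200·6 = 1225 (mod 8600).
From k ≡ 1225 (mod 8600) write k = 1225 + 8600t. Substituting into k ≡ 1 (mod 7) gives 8600t ≡ 1 (mod 7), and since 4⁻¹ ≡ 2 (mod 7), t ≡ 2. Hence k ≡ 1225 + 8600·2 = 18425 (mod 60200).

18425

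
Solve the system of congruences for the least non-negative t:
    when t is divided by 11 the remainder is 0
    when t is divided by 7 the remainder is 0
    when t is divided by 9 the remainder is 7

The moduli are pairwise coprime; N = 11·7·9 = 693.
N/11 = 63; 63 ≡ 8 (mod 11); 8·7 ≡ 1, so inverse 7.
N/7 = 99; 99 ≡ 1 (mod 7), inverse 1.
N/9 = 77; 77 ≡ 5 (mod 9); 5·2 ≡ 1, so inverse 2.
t ≡ 0·63·7 + 0·99·1 + 7·77·2 = 1078.
1078 mod 693 = 385.

385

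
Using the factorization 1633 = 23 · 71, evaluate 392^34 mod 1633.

Mod 23: 392 ≡ 1; by Fermat, exponent reduces to 34 mod 22 = 12; 1^12 ≡ 1 (mod 23).
Mod 71: 392 ≡ 37; 37^34 ≡ 48 (mod 71).
Combine by CRT: x ≡ 1 (mod 23), x ≡ 48 (mod 71) ⇒ x ≡ 829 (mod 1633).

829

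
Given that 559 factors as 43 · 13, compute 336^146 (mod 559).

Mod 43: 336 ≡ 35; by Fermat, exponent reduces to 146 mod 42 = 20; 35^20 ≡ 16 (mod 43).
Mod 13: 336 ≡ 11; by Fermat, exponent reduces to 146 mod 12 = 2; 11^2 ≡ 4 (mod 13).
Combine by CRT: x ≡ 16 (mod 43), x ≡ 4 (mod 13) ⇒ x ≡ 446 (mod 559).

446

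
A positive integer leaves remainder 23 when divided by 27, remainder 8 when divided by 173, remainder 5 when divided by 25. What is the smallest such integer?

45680

The moduli are pairwise coprime; N = 27·173·25 = 116775.
N/27 = 4325; 4325 ≡ 5 (mod 27); 5·11 ≡ 1, so inverse 11.
N/173 = 675; 675 ≡ 156 (mod 173); 156·61 ≡ 1, so inverse 61.
N/25 = 4671; 4671 ≡ 21 (mod 25); 21·6 ≡ 1, so inverse 6.
x ≡ 23·4325·11 + 8·675·61 + 5·4671·6 = 1563755.
1563755 mod 116775 = 45680.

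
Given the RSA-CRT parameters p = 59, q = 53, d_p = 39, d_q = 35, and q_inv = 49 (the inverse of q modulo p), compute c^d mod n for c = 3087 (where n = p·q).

m₁ = c^(d_p) mod p: c ≡ 19 (mod 59), and 19^39 mod 59 = 51.
m₂ = c^(d_q) mod q: c ≡ 13 (mod 53), and 13^35 mod 53 = 44.
h = q_inv·(m₁ − m₂) mod p = 49·(51 − 44) mod 59 = 48.
m = m₂ + h·q = 44 + 48·53 = 2588.

2588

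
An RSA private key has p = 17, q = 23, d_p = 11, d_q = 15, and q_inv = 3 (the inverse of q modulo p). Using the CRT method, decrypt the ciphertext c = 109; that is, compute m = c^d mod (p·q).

337

m₁ = c^(d_p) mod p: c ≡ 7 (mod 17), and 7^11 mod 17 = 14.
m₂ = c^(d_q) mod q: c ≡ 17 (mod 23), and 17^15 mod 23 = 15.
h = q_inv·(m₁ − m₂) mod p = 3·(14 − 15) mod 17 = 14.
m = m₂ + h·q = 15 + 14·23 = 337.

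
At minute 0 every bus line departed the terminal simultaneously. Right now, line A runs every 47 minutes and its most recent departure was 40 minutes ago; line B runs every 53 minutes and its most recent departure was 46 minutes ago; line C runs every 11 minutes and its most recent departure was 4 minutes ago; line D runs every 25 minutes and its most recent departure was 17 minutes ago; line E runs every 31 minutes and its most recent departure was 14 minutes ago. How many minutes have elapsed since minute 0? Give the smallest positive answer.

657617

The moduli are pairwise coprime; N = 47·53·11·25·31 = 21235775.
N/47 = 451825; 451825 ≡ 14 (mod 47); 14·37 ≡ 1, so inverse 37.
N/53 = 400675; 400675 ≡ 48 (mod 53); 48·21 ≡ 1, so inverse 21.
N/11 = 1930525; 1930525 ≡ 3 (mod 11); 3·4 ≡ 1, so inverse 4.
N/25 = 849431; 849431 ≡ 6 (mod 25); 6·21 ≡ 1, so inverse 21.
N/31 = 685025; 685025 ≡ 18 (mod 31); 18·19 ≡ 1, so inverse 19.
t ≡ 40·451825·37 + 46·400675·21 + 4·1930525·4 + 17·849431·21 + 14·685025·19 = 1572104967.
1572104967 mod 21235775 = 657617.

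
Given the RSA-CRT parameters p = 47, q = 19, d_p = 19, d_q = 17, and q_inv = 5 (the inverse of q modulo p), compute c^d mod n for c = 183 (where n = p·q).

m₁ = c^(d_p) mod p: c ≡ 42 (mod 47), and 42^19 mod 47 = 37.
m₂ = c^(d_q) mod q: c ≡ 12 (mod 19), and 12^17 mod 19 = 8.
h = q_inv·(m₁ − m₂) mod p = 5·(37 − 8) mod 47 = 4.
m = m₂ + h·q = 8 + 4·19 = 84.

84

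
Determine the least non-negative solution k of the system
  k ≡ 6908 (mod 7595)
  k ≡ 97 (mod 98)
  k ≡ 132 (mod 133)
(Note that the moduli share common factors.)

gcd(7595, 98) = 49 and 49 | (97 − 6908), so the pair is consistent; merging gives k ≡ 14503 (mod 15190), where 15190 = lcm(7595, 98).
gcd(15190, 133) = 7 and 7 | (132 − 14503), so the pair is consistent; merging gives k ≡ 227163 (mod 288610), where 288610 = lcm(15190, 133).
The solution is unique modulo lcm(7595, 98, 133) = 288610.

227163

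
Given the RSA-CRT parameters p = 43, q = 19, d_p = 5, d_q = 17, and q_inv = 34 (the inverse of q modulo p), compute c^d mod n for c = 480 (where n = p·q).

80

m₁ = c^(d_p) mod p: c ≡ 7 (mod 43), and 7^5 mod 43 = 37.
m₂ = c^(d_q) mod q: c ≡ 5 (mod 19), and 5^17 mod 19 = 4.
h = q_inv·(m₁ − m₂) mod p = 34·(37 − 4) mod 43 = 4.
m = m₂ + h·q = 4 + 4·19 = 80.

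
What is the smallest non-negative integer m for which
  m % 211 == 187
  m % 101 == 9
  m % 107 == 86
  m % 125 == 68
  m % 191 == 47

The moduli are pairwise coprime; N = 211·101·107·125·191 = 54441613375.
N/211 = 258017125; 258017125 ≡ 206 (mod 211); 206·42 ≡ 1, so inverse 42.
N/101 = 539025875; 539025875 ≡ 86 (mod 101); 86·74 ≡ 1, so inverse 74.
N/107 = 508800125; 508800125 ≡ 38 (mod 107); 38·31 ≡ 1, so inverse 31.
N/125 = 435532907; 435532907 ≡ 32 (mod 125); 32·43 ≡ 1, so inverse 43.
N/191 = 285034625; 285034625 ≡ 168 (mod 191); 168·83 ≡ 1, so inverse 83.
m ≡ 187·258017125·42 + 9·539025875·74 + 86·508800125·31 + 68·435532907·43 + 47·285034625·83 = 6127337157943.
6127337157943 mod 54441613375 = 29876459943.

29876459943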